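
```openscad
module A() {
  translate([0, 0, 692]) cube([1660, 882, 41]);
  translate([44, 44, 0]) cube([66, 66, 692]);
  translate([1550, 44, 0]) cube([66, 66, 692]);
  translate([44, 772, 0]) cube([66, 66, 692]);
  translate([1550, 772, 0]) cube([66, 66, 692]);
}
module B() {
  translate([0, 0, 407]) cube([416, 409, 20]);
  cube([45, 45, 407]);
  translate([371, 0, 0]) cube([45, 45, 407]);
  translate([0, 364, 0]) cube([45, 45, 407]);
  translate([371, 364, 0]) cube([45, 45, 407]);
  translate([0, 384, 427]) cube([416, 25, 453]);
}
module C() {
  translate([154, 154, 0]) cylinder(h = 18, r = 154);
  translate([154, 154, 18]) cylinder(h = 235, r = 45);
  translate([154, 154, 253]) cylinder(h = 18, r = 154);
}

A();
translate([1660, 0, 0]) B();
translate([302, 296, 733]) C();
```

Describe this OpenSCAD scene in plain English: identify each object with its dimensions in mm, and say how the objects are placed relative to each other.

A is a table: top 1660 mm (x) × 882 mm (y), 41 mm thick, upper face at z = 733 mm, on four 66×66 mm square legs, each inset 44 mm from the nearest pair of top edges, running from z = 0 to the bottom of the top.

B is a chair: 416×409 mm seat, 20 mm thick, top at z = 427 mm, on four 45 mm square corner legs flush with the seat edges. A 25 mm thick backrest slab spans the full seat width, extending 453 mm above the seat top, its back face flush with the seat's +y edge.

C is a spool: two coaxial disc flanges of radius 154 mm and thickness 18 mm, joined by a core cylinder of radius 45 mm and height 235 mm. The lower flange rests on z = 0 and the three cylinders share a vertical axis.

The chair is against the table's +x side, with their −y faces flush. The spool is on top of the table.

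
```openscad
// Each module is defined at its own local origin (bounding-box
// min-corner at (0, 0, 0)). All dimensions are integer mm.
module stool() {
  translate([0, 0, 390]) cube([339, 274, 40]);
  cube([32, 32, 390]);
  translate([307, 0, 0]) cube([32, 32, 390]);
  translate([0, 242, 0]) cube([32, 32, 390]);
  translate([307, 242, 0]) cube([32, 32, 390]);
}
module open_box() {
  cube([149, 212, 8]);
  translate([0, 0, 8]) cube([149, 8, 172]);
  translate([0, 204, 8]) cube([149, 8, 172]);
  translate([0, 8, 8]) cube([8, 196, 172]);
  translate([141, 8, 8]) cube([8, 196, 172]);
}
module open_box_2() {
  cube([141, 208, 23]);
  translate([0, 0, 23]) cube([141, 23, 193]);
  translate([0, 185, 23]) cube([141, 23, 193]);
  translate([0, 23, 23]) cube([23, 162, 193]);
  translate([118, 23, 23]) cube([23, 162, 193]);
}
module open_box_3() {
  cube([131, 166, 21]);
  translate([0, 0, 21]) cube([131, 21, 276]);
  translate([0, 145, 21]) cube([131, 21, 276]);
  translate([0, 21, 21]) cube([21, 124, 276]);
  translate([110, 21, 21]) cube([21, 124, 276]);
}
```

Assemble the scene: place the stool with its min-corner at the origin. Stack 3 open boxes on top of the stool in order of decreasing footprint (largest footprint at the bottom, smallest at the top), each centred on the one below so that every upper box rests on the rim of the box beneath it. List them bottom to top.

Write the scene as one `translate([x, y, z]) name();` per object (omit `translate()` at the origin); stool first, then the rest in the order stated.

stool();
translate([95, 31, 430]) open_box();
translate([99, 33, 610]) open_box_2();
translate([104, 54, 826]) open_box_3();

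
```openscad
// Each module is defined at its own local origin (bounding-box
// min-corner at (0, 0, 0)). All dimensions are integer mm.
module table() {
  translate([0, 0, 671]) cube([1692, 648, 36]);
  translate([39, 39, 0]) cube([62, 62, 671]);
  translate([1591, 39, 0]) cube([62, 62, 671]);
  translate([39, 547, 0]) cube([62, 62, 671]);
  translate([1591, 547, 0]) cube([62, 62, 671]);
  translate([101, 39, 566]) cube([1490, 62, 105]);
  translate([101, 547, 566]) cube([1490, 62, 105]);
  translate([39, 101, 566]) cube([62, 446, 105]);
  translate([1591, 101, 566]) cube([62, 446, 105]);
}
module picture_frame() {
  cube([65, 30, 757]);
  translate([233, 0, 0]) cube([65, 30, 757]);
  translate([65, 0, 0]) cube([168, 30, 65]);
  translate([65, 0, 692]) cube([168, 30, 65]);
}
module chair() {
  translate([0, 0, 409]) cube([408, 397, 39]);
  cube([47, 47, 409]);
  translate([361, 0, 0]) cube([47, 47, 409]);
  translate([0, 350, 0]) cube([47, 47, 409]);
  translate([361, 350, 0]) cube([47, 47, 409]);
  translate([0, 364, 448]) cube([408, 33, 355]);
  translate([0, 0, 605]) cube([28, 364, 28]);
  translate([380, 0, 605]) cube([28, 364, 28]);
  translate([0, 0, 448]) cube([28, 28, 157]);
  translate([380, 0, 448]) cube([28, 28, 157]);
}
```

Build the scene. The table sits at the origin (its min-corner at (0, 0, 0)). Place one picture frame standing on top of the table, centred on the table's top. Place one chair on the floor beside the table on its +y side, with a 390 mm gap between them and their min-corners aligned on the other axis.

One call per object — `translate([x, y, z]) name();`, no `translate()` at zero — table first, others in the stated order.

table();
translate([697, 309, 707]) picture_frame();
translate([0, 1038, 0]) chair();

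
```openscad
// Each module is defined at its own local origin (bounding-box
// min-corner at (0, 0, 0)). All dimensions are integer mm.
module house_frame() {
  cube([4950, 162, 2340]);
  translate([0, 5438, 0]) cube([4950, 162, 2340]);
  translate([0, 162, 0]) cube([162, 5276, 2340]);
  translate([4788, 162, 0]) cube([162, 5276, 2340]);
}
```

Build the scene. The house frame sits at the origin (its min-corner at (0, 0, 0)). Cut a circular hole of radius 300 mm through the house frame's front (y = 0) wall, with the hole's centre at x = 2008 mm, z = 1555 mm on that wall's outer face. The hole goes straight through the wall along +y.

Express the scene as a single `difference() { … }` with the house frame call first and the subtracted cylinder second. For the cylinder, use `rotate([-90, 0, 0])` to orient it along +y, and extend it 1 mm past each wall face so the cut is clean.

difference() {
  house_frame();
  translate([2008, -1, 1555]) rotate([-90, 0, 0]) cylinder(h = 164, r = 300);
}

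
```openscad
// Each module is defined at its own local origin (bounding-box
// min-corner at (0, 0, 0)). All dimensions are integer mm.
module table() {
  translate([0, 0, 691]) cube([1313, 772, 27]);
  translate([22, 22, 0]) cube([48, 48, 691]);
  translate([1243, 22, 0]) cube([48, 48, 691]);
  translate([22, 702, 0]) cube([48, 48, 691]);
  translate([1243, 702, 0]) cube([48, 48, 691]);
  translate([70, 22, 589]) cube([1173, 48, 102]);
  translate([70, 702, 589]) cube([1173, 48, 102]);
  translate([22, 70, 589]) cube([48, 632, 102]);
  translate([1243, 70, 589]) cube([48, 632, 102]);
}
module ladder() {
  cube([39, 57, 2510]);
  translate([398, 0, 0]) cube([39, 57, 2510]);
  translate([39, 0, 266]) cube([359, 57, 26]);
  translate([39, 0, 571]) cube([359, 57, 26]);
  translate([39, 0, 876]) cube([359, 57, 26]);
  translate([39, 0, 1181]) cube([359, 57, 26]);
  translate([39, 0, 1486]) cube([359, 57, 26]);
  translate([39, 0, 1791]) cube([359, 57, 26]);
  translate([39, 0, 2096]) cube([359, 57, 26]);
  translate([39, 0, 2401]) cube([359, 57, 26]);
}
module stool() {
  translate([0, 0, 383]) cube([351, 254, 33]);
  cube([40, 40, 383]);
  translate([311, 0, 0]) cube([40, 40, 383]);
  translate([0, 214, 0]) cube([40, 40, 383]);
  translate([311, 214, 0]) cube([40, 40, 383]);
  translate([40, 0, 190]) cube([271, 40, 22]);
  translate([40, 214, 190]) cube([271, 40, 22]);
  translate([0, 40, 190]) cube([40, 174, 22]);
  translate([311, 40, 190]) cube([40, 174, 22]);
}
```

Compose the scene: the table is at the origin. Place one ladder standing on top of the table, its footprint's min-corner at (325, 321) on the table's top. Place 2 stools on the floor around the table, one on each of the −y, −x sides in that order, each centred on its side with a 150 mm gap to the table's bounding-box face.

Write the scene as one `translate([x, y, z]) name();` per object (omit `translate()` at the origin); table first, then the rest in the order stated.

table();
translate([325, 321, 718]) ladder();
translate([481, -404, 0]) stool();
translate([-501, 259, 0]) stool();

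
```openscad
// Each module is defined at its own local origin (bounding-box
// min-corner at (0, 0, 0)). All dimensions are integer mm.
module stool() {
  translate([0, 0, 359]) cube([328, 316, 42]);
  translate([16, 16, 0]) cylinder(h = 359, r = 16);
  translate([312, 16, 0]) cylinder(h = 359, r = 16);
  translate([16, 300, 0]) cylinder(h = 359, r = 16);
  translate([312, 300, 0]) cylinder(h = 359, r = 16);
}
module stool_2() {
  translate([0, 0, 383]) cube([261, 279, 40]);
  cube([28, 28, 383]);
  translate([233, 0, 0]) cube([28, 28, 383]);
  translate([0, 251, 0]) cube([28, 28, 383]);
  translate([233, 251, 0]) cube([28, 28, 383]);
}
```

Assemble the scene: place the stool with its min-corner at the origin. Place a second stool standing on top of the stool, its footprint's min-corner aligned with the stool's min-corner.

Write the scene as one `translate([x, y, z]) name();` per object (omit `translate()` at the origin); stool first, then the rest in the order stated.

stool();
translate([0, 0, 401]) stool_2();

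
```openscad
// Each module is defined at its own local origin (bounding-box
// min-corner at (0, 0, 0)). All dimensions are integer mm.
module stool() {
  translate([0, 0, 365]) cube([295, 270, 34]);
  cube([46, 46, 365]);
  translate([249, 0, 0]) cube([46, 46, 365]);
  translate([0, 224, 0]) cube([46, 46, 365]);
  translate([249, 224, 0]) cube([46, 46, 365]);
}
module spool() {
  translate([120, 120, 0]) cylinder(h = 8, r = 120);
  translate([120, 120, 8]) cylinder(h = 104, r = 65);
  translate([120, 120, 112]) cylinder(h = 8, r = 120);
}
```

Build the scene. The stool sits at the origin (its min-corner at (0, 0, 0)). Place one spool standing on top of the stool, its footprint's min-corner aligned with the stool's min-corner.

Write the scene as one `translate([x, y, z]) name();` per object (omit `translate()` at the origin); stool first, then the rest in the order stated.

stool();
translate([0, 0, 399]) spool();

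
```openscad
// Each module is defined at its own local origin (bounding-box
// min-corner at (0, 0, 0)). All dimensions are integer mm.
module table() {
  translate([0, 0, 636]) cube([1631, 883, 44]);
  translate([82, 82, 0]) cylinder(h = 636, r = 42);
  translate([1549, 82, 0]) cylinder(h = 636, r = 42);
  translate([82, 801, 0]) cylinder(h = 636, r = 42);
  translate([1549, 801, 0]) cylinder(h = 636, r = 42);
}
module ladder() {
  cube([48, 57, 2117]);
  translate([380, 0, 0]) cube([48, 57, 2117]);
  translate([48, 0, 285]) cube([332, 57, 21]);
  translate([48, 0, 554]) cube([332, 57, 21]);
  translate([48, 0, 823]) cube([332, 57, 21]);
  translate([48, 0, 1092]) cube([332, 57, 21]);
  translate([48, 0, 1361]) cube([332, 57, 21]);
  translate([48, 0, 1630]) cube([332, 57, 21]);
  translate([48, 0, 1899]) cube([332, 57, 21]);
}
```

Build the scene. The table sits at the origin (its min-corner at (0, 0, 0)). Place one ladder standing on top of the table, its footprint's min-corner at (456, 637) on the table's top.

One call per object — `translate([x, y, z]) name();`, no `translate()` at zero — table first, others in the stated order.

table();
translate([456, 637, 680]) ladder();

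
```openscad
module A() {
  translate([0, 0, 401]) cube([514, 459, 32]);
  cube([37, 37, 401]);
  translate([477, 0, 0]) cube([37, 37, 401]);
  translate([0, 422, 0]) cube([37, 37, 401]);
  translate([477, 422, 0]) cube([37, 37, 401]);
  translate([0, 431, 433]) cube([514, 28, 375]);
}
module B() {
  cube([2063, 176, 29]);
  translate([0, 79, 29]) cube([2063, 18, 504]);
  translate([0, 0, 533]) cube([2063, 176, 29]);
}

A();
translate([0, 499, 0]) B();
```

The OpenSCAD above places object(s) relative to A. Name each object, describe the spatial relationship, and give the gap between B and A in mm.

The I-beam's nearest face is 40 mm from the chair's +y face.

A is a chair. B is an I-beam. The I-beam is on the floor beside the chair on its +y side. The gap between the I-beam and the chair is 40 mm.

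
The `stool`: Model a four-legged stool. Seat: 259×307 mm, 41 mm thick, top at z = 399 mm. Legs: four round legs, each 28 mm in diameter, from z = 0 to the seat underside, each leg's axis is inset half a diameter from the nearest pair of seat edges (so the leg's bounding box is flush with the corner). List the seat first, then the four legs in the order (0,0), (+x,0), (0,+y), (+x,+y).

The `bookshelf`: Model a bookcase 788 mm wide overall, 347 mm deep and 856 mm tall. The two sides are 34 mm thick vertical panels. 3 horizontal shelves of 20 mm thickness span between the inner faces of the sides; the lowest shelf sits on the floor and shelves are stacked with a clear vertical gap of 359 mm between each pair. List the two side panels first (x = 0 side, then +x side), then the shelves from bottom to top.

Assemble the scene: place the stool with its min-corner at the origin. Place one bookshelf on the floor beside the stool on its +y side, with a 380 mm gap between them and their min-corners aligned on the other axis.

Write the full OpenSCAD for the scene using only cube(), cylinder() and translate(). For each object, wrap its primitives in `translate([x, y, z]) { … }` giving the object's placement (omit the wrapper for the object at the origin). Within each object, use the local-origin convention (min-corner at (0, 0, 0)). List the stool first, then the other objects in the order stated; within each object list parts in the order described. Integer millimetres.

translate([0, 0, 358]) cube([259, 307, 41]);
translate([14, 14, 0]) cylinder(h = 358, r = 14);
translate([245, 14, 0]) cylinder(h = 358, r = 14);
translate([14, 293, 0]) cylinder(h = 358, r = 14);
translate([245, 293, 0]) cylinder(h = 358, r = 14);
translate([0, 687, 0]) {
  cube([34, 347, 856]);
  translate([754, 0, 0]) cube([34, 347, 856]);
  translate([34, 0, 0]) cube([720, 347, 20]);
  translate([34, 0, 379]) cube([720, 347, 20]);
  translate([34, 0, 758]) cube([720, 347, 20]);
}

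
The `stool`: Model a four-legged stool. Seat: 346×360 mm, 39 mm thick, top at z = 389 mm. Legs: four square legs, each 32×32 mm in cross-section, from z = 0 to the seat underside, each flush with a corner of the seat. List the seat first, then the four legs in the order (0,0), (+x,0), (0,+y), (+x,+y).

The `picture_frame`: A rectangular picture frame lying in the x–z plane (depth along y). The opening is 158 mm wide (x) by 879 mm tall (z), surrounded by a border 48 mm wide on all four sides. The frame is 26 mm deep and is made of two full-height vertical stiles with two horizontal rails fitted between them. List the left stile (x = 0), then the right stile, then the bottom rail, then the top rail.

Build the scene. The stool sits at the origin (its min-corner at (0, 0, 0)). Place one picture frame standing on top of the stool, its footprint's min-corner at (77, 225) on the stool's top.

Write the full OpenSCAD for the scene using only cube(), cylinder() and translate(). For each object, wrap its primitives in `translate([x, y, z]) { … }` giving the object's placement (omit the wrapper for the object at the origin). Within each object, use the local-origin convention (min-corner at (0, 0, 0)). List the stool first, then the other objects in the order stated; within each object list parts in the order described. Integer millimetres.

translate([0, 0, 350]) cube([346, 360, 39]);
cube([32, 32, 350]);
translate([314, 0, 0]) cube([32, 32, 350]);
translate([0, 328, 0]) cube([32, 32, 350]);
translate([314, 328, 0]) cube([32, 32, 350]);
translate([77, 225, 389]) {
  cube([48, 26, 975]);
  translate([206, 0, 0]) cube([48, 26, 975]);
  translate([48, 0, 0]) cube([158, 26, 48]);
  translate([48, 0, 927]) cube([158, 26, 48]);
}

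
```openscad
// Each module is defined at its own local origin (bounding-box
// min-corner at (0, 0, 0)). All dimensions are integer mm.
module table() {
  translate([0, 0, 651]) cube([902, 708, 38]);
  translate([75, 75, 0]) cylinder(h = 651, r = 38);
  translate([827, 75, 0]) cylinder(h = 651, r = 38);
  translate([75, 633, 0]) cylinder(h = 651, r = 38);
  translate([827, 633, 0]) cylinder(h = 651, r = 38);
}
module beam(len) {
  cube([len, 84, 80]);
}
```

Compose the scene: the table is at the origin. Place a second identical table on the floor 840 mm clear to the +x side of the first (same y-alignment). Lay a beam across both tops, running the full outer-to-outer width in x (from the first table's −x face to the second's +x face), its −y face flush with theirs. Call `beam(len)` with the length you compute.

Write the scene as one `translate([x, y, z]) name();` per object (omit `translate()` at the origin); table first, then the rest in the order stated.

table();
translate([1742, 0, 0]) table();
translate([0, 0, 689]) beam(2644);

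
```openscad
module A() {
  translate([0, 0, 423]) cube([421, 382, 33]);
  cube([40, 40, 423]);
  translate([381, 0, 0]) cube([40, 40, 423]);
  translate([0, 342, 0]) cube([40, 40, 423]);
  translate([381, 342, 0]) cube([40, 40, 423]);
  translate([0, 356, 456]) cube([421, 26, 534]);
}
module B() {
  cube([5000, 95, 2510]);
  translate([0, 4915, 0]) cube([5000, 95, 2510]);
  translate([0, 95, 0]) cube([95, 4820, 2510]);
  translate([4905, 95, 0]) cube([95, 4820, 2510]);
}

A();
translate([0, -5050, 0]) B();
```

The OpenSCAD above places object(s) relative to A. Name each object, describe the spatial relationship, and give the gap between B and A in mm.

A is a chair. B is a house frame. The house frame is on the floor beside the chair on its −y side. The gap between the house frame and the chair is 40 mm.

The house frame's nearest face is 40 mm from the chair's −y face.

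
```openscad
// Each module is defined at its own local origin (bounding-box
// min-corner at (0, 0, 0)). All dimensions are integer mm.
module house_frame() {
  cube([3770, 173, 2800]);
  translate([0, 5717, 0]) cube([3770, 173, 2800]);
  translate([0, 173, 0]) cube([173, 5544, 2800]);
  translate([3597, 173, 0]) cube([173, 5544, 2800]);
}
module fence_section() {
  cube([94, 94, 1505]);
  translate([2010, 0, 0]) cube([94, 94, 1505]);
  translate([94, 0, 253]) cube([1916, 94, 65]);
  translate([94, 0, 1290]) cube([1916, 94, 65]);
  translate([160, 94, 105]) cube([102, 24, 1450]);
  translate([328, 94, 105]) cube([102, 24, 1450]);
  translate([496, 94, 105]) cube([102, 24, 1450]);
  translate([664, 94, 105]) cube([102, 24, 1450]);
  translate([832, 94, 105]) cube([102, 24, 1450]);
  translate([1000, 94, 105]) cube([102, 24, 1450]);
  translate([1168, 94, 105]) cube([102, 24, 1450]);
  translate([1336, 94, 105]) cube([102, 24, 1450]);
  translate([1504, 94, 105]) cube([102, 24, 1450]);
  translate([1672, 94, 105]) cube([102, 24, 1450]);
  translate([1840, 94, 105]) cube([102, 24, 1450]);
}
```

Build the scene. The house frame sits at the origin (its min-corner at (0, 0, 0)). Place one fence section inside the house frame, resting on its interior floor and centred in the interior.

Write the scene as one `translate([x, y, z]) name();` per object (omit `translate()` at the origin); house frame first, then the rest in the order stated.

house_frame();
translate([833, 2886, 0]) fence_section();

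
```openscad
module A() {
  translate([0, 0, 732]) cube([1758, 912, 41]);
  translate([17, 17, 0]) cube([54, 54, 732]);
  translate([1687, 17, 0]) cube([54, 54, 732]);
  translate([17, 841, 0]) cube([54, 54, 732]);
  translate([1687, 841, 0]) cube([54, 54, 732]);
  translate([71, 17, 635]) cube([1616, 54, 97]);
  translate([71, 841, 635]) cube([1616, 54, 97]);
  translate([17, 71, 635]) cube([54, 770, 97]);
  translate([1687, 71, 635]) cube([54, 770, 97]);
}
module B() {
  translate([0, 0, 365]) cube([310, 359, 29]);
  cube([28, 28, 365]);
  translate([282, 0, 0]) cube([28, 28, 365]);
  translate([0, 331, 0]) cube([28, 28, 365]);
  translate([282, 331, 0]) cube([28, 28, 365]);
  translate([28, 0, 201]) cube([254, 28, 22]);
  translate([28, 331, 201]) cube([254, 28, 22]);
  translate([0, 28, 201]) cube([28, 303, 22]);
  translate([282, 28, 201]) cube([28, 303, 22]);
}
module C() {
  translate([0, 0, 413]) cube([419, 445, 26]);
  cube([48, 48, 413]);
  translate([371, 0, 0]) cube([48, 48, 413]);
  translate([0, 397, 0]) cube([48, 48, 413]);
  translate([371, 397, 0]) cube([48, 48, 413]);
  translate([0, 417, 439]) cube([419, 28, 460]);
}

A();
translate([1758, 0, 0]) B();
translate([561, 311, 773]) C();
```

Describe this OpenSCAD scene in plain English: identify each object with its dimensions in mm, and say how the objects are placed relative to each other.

A is a table with a 1758×912 mm rectangular top, 41 mm thick, top surface at z = 773 mm, supported by four 54×54 mm square legs, each inset 17 mm from the nearest pair of top edges, running from the floor. Four apron rails, 54 mm thick and 97 mm tall, run between adjacent legs with their top edges flush with the underside of the top and their outer faces flush with the legs' outer faces.

B is a simple wooden stool: a rectangular seat 310 mm (x) by 359 mm (y), 29 mm thick, top face at z = 394 mm, on four square legs, each 28×28 mm in cross-section. The legs rest on z = 0, each flush with a corner of the seat. Four stretchers, 28 mm wide and 22 mm tall, connect adjacent legs with their undersides at z = 201 mm, each running between the inner faces of the legs it joins and aligned with the legs' outer faces on the other axis.

C is a chair. The seat is a 419×445×26 mm slab with its top at z = 439 mm, on four 48×48 mm corner legs (flush with the seat edges, standing on z = 0). A flat backrest 28 mm thick, 460 mm tall, spans the full seat width and rises from the seat top along its +y edge, rear face flush with the rear of the seat.

The stool is against the table's +x side, with their −y faces flush. The chair is on top of the table.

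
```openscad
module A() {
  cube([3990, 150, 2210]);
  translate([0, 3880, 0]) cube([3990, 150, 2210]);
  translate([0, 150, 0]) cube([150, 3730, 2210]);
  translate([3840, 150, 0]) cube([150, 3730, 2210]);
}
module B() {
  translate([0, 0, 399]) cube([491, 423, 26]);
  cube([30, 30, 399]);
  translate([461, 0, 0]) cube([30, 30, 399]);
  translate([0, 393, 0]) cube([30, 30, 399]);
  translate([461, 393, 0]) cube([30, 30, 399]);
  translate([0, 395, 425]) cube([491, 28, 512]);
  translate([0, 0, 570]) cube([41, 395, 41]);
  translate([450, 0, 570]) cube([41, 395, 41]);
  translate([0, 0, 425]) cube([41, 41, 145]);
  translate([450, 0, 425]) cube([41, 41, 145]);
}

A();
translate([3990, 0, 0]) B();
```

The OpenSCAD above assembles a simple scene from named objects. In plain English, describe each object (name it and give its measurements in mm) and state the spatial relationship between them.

A is a box-shaped house frame (walls only): outside footprint 3990×4030 mm, wall height 2210 mm, wall thickness 150 mm. The two y-facing walls run the full x-width; the two x-facing walls fit between the inner faces of the y-facing walls.

B is a chair: 491×423 mm seat, 26 mm thick, top at z = 425 mm, on four 30 mm square corner legs flush with the seat edges. A 28 mm thick backrest slab spans the full seat width, extending 512 mm above the seat top, its back face flush with the seat's +y edge. Two armrests of 41×41 mm section run along each side from the seat's front edge to the front of the backrest, top faces 186 mm above the seat top and outer faces flush with the seat's x-edges; a 41×41 mm post under the front of each armrest stands on the seat at the front corner.

The chair is against the house frame's +x side, with their −y faces flush.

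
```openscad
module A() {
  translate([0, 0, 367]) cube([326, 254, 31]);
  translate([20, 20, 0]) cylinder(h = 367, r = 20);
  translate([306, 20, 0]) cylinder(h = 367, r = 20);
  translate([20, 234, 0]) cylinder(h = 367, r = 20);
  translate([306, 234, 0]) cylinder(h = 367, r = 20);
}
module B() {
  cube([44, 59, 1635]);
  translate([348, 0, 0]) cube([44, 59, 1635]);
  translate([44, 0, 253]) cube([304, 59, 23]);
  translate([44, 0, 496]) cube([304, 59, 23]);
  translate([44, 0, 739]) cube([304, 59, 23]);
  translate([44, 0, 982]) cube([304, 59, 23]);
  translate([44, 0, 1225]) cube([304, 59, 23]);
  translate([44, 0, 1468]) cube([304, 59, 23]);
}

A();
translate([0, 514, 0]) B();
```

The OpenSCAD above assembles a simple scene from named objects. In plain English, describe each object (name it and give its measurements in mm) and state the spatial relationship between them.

A is a four-legged stool. The seat is 326×254 mm, 31 mm thick, top at z = 398 mm. It stands on four round legs, each 40 mm in diameter, from z = 0 to the seat underside, each leg's axis is inset half a diameter from the nearest pair of seat edges (so the leg's bounding box is flush with the corner).

B is a straight ladder. Two 44×59 mm vertical rails, 1635 mm tall, stand 392 mm apart (outside-to-outside) with their front faces coplanar on the −y side. 6 rungs, each 59 mm deep and 23 mm tall, span between the inner faces of the rails, front faces flush with the rails. The lowest rung's underside is at z = 253 mm and rungs are spaced 243 mm apart (underside to underside).

The ladder is on the floor beside the stool on its +y side.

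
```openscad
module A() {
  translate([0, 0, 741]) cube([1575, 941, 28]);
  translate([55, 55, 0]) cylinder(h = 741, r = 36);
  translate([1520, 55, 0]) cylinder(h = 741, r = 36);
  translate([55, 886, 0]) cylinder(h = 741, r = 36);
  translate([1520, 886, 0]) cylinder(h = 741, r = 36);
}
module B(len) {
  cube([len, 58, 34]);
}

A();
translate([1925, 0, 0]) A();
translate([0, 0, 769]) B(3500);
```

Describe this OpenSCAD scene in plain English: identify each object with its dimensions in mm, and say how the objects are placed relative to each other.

A is a table with a 1575×941 mm rectangular top, 28 mm thick, top surface at z = 769 mm, supported by four round legs of 72 mm diameter, each leg's bounding box inset 19 mm from the nearest pair of top edges, running from the floor.

B is a rectangular beam 3500 mm long (x), 58 mm deep (y), 34 mm thick (z).

The beam spans the tops of two tables placed 350 mm apart, resting at z = 769 mm.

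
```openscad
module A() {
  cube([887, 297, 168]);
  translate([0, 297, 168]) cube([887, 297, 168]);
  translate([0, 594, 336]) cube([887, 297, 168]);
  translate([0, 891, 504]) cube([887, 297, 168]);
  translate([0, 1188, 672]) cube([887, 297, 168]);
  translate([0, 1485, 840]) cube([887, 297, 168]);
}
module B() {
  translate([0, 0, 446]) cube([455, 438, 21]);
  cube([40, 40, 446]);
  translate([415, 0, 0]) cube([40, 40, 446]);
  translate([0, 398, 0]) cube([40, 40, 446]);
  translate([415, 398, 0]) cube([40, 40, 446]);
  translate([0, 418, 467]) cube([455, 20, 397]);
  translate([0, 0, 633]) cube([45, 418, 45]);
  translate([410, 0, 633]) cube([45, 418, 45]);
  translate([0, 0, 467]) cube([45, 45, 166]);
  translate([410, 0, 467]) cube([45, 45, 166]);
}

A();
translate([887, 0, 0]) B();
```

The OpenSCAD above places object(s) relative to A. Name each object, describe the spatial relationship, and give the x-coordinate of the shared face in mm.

A is a staircase. B is a chair. The chair is against the staircase's +x side, with their −y faces flush. The x-coordinate of the shared face is 887 mm.

The staircase's +x face and the chair's −x face are both at x = 887 mm.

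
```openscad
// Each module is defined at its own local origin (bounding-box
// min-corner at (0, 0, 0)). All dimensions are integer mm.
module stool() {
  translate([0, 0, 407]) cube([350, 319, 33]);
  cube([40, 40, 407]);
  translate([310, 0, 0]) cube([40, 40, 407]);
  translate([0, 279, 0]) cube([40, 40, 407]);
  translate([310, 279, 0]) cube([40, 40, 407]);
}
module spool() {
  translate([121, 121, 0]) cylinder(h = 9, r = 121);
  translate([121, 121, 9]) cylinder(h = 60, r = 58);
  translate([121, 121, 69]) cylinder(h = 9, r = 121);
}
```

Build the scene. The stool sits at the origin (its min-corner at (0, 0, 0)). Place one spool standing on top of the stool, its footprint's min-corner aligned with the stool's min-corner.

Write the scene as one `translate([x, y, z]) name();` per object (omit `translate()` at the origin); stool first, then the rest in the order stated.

stool();
translate([0, 0, 440]) spool();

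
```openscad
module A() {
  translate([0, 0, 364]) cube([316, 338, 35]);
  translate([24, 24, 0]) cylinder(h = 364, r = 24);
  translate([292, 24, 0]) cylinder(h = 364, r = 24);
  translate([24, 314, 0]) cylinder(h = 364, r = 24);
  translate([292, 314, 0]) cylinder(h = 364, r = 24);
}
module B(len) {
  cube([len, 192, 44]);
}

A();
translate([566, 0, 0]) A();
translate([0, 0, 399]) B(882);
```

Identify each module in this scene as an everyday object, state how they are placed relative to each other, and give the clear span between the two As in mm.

Second stool starts at x = 566; first ends at x = 316; clear span = 566 − 316 = 250 mm.

A is a stool. B is a beam. A beam spans the tops of two stools. The clear span between the two stools is 250 mm.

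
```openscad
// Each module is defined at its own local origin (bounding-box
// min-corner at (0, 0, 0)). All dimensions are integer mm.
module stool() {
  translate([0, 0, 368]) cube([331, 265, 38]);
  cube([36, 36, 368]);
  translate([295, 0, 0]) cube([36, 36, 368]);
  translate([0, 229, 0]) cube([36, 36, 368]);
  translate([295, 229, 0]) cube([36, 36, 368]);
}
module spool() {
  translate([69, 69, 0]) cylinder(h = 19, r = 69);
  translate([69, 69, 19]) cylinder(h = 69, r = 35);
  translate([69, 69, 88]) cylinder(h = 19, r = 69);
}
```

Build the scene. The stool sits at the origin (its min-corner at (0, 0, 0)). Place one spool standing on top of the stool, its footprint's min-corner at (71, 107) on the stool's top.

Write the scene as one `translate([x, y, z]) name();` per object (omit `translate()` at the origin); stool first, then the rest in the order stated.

stool();
translate([71, 107, 406]) spool();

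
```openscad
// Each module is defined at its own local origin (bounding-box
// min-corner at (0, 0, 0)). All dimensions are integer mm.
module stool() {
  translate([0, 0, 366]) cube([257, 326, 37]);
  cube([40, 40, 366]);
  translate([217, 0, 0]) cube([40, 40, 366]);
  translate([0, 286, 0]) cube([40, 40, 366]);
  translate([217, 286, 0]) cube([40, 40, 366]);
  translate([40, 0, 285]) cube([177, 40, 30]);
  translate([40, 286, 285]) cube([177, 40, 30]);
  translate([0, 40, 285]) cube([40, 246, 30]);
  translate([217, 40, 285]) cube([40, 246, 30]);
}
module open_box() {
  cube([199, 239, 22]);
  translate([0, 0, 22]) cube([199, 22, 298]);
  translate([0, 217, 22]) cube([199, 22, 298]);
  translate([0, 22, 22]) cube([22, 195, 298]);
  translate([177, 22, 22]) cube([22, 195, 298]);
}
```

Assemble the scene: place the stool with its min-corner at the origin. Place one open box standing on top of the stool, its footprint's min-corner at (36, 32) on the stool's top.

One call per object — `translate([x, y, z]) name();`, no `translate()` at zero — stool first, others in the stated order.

stool();
translate([36, 32, 403]) open_box();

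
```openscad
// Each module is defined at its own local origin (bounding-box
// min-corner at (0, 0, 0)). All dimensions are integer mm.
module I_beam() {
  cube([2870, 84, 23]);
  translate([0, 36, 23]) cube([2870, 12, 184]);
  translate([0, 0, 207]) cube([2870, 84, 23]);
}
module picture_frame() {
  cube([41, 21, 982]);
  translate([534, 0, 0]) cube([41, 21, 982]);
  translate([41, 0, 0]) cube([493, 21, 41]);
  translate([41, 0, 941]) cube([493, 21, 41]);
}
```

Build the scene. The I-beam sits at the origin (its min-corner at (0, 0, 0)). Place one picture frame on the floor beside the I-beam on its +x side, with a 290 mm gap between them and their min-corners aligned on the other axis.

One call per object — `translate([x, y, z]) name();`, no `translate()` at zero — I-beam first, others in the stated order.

I_beam();
translate([3160, 0, 0]) picture_frame();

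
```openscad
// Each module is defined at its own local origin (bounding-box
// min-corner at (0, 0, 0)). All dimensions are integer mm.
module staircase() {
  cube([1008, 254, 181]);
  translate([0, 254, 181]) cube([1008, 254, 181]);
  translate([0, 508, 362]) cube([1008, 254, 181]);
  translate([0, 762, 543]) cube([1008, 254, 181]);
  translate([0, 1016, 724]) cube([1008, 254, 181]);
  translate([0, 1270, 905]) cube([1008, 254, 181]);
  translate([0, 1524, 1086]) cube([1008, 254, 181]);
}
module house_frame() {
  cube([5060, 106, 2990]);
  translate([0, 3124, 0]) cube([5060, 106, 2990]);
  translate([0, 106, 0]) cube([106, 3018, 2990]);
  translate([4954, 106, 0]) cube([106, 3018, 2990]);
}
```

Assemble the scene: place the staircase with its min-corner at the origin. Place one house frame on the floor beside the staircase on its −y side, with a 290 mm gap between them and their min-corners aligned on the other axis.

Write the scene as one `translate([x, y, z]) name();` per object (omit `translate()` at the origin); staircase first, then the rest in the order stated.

staircase();
translate([0, -3520, 0]) house_frame();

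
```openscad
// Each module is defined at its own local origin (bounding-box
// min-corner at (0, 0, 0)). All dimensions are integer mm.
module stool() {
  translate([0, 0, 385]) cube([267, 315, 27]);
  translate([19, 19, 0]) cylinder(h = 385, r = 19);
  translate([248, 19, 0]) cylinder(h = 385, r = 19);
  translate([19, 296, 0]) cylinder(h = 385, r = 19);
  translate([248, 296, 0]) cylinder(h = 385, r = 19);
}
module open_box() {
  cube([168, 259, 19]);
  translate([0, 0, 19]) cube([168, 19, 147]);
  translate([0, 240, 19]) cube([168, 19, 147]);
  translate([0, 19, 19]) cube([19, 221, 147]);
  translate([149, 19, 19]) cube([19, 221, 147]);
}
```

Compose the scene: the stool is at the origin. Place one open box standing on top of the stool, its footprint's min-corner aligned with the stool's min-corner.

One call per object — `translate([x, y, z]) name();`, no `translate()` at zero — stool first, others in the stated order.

stool();
translate([0, 0, 412]) open_box();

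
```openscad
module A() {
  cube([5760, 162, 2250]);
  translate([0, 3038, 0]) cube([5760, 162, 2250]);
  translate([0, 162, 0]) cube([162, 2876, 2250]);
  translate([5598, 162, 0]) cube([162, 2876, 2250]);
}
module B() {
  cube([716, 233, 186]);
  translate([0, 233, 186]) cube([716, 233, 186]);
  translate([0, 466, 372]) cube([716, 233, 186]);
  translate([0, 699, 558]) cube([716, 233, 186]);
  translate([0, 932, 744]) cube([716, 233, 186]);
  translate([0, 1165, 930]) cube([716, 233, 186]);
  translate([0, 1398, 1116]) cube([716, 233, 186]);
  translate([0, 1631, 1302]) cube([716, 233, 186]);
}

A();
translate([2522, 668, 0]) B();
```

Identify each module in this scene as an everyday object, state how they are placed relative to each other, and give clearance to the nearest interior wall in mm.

Clearances: x = 2360, y = 506; minimum 506 mm.

A is a house frame. B is a staircase. The staircase sits inside the house frame, centred. The clearance to the nearest interior wall is 506 mm.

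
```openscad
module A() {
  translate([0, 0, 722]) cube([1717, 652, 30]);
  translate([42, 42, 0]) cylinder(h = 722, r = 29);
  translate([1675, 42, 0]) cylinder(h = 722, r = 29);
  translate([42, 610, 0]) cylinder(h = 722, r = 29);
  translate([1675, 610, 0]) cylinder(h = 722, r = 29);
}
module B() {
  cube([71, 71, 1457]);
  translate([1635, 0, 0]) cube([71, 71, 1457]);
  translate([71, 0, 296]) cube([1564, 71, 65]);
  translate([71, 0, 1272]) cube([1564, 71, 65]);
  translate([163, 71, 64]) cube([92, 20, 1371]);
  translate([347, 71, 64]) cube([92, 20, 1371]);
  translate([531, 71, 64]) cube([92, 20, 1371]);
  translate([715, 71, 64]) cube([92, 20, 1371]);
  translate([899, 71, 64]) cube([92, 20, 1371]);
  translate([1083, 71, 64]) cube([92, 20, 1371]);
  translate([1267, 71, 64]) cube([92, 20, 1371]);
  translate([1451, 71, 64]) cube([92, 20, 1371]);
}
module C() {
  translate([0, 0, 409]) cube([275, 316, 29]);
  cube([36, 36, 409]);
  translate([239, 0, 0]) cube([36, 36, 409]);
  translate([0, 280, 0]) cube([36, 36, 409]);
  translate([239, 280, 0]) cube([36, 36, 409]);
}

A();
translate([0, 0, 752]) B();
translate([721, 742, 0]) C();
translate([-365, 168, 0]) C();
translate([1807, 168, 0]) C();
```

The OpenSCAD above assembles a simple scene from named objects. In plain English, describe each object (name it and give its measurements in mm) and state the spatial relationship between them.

A is a table with a 1717×652 mm rectangular top, 30 mm thick, top surface at z = 752 mm, supported by four round legs of 58 mm diameter, each leg's bounding box inset 13 mm from the nearest pair of top edges, running from the floor.

B is a fence section. Two 71×71 mm posts, 1457 mm tall, stand on the floor with a clear span of 1564 mm between their inner faces. Two horizontal rails of 71×65 mm section span the gap between the posts with their undersides at z = 296 mm and z = 1272 mm, flush with the posts' −y face. 8 pickets, each 92 mm wide, 20 mm thick and 1371 mm tall, are fixed to the +y face of the rails with their bottoms at z = 64 mm, evenly spaced across the span with equal gaps (rounded down to the nearest mm) at the −x end and between each pair — any rounding remainder accumulates at the +x end.

C is a simple wooden stool: a rectangular seat 275 mm (x) by 316 mm (y), 29 mm thick, top face at z = 438 mm, on four square legs, each 36×36 mm in cross-section. The legs rest on z = 0, each flush with a corner of the seat.

The fence section is on top of the table. Three stools sit around the table at the +y, −x, +x sides.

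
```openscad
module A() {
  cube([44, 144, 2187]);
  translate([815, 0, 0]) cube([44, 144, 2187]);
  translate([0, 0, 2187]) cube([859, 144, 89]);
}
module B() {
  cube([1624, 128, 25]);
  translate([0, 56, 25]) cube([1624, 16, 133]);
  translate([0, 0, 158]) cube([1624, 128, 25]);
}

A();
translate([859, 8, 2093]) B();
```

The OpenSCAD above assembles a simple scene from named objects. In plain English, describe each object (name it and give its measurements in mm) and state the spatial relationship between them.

A is a rectangular door frame: two vertical jambs of 44×144 mm section, 2187 mm tall, with a clear opening 771 mm wide between their inner faces. A header 89 mm tall and 144 mm deep lies on top of the jambs and spans the full outside width.

B is an I-beam lying along x, 1624 mm long. Overall section height 183 mm. Two flanges 128 mm wide (y) and 25 mm thick, one on the floor and one at the top; a web 16 mm thick runs between them, centred on the flange width.

The I-beam is beside the door frame with their tops flush at z = 2276.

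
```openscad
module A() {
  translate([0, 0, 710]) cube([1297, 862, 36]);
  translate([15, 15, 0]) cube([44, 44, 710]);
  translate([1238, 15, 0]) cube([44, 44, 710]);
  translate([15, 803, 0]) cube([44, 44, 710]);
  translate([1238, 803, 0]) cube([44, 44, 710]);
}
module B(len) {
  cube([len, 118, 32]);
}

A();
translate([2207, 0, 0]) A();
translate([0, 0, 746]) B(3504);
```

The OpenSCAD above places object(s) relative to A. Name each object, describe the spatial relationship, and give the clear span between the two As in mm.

Second table starts at x = 2207; first ends at x = 1297; clear span = 2207 − 1297 = 910 mm.

A is a table. B is a beam. A beam spans the tops of two tables. The clear span between the two tables is 910 mm.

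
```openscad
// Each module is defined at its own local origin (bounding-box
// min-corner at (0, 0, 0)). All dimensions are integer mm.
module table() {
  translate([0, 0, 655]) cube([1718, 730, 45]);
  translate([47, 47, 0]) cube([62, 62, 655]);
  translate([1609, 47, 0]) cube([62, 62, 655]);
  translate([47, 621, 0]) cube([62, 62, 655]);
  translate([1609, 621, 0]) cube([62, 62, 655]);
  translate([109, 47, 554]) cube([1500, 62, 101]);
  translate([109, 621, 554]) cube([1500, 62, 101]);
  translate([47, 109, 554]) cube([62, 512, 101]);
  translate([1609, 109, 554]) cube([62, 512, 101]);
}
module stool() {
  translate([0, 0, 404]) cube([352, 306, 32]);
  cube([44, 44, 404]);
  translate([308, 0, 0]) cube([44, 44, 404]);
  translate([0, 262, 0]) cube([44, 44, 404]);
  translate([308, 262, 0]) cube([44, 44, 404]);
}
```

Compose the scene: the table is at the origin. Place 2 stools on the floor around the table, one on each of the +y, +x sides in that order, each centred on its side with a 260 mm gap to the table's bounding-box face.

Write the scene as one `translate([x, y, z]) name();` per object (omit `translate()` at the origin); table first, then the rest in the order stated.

table();
translate([683, 990, 0]) stool();
translate([1978, 212, 0]) stool();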